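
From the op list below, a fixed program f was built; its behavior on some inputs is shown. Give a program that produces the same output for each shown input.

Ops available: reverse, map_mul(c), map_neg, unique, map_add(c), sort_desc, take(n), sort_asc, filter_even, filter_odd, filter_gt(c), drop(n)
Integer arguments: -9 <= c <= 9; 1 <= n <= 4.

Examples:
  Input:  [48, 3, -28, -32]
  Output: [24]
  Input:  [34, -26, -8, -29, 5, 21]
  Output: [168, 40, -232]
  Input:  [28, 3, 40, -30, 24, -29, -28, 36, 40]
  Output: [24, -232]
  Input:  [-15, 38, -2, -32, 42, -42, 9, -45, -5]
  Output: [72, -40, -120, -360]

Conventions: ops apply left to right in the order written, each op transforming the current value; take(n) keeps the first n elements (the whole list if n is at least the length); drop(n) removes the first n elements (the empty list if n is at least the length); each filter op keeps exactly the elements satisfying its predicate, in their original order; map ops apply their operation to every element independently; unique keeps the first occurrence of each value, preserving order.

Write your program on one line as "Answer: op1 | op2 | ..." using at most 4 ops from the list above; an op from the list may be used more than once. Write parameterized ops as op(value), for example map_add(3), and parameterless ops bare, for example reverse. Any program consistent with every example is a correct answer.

filter_odd | sort_desc | map_neg | map_mul(-8)

Check, running the answer program on each example:
  [48, 3, -28, -32] -> [3] -> [3] -> [-3] -> [24]
  [34, -26, -8, -29, 5, 21] -> [-29, 5, 21] -> [21, 5, -29] -> [-21, -5, 29] -> [168, 40, -232]
  [28, 3, 40, -30, 24, -29, -28, 36, 40] -> [3, -29] -> [3, -29] -> [-3, 29] -> [24, -232]
  [-15, 38, -2, -32, 42, -42, 9, -45, -5] -> [-15, 9, -45, -5] -> [9, -5, -15, -45] -> [-9, 5, 15, 45] -> [72, -40, -120, -360]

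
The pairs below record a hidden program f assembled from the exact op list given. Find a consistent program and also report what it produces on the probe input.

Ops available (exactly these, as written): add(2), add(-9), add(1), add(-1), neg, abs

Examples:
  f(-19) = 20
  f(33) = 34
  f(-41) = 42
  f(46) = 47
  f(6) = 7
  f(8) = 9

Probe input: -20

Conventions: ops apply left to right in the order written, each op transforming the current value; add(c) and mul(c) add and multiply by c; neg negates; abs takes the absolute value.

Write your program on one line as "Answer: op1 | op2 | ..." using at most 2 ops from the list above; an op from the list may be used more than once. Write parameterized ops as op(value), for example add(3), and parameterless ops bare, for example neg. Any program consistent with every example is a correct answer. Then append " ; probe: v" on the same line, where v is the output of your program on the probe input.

abs | add(1) ; probe: 21

Check, running the answer program on each example:
  -19 -> 19 -> 20
  33 -> 33 -> 34
  -41 -> 41 -> 42
  46 -> 46 -> 47
  6 -> 6 -> 7
  8 -> 8 -> 9
  probe: -20 -> 20 -> 21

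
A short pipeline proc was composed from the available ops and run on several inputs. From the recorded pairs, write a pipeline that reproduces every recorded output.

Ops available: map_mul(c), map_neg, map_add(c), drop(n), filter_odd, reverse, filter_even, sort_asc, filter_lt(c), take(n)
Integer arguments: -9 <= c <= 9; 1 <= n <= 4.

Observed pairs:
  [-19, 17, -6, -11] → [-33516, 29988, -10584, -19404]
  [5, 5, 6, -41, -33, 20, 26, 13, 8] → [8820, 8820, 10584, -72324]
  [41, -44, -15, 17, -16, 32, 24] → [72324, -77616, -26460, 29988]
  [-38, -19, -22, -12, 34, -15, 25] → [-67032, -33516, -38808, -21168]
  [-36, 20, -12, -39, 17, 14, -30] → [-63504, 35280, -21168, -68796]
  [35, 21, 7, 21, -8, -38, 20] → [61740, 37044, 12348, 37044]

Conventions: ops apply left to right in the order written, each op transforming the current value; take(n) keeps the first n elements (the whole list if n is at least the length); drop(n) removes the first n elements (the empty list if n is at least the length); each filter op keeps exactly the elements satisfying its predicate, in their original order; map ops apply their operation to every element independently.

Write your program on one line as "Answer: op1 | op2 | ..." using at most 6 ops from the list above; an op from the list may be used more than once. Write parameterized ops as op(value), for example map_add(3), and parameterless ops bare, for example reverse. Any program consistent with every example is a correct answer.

take(4) | map_mul(6) | map_mul(7) | map_mul(6) | map_mul(7)

Check, running the answer program on each example:
  [-19, 17, -6, -11] -> [-19, 17, -6, -11] -> [-114, 102, -36, -66] -> [-798, 714, -252, -462] -> [-4788, 4284, -1512, -2772] -> [-33516, 29988, -10584, -19404]
  [5, 5, 6, -41, -33, 20, 26, 13, 8] -> [5, 5, 6, -41] -> [30, 30, 36, -246] -> [210, 210, 252, -1722] -> [1260, 1260, 1512, -10332] -> [8820, 8820, 10584, -72324]
  [41, -44, -15, 17, -16, 32, 24] -> [41, -44, -15, 17] -> [246, -264, -90, 102] -> [1722, -1848, -630, 714] -> [10332, -11088, -3780, 4284] -> [72324, -77616, -26460, 29988]
  [-38, -19, -22, -12, 34, -15, 25] -> [-38, -19, -22, -12] -> [-228, -114, -132, -72] -> [-1596, -798, -924, -504] -> [-9576, -4788, -5544, -3024] -> [-67032, -33516, -38808, -21168]
  [-36, 20, -12, -39, 17, 14, -30] -> [-36, 20, -12, -39] -> [-216, 120, -72, -234] -> [-1512, 840, -504, -1638] -> [-9072, 5040, -3024, -9828] -> [-63504, 35280, -21168, -68796]
  [35, 21, 7, 21, -8, -38, 20] -> [35, 21, 7, 21] -> [210, 126, 42, 126] -> [1470, 882, 294, 882] -> [8820, 5292, 1764, 5292] -> [61740, 37044, 12348, 37044]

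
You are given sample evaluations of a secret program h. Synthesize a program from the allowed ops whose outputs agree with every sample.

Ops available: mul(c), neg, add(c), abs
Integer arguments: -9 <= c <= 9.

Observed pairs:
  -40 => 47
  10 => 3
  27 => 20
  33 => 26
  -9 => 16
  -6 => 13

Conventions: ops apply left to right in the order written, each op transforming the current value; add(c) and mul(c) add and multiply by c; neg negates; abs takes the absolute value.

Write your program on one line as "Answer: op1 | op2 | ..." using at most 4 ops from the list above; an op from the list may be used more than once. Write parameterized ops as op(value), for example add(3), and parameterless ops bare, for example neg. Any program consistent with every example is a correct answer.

add(-8) | add(1) | neg | abs

Check, running the answer program on each example:
  -40 -> -48 -> -47 -> 47 -> 47
  10 -> 2 -> 3 -> -3 -> 3
  27 -> 19 -> 20 -> -20 -> 20
  33 -> 25 -> 26 -> -26 -> 26
  -9 -> -17 -> -16 -> 16 -> 16
  -6 -> -14 -> -13 -> 13 -> 13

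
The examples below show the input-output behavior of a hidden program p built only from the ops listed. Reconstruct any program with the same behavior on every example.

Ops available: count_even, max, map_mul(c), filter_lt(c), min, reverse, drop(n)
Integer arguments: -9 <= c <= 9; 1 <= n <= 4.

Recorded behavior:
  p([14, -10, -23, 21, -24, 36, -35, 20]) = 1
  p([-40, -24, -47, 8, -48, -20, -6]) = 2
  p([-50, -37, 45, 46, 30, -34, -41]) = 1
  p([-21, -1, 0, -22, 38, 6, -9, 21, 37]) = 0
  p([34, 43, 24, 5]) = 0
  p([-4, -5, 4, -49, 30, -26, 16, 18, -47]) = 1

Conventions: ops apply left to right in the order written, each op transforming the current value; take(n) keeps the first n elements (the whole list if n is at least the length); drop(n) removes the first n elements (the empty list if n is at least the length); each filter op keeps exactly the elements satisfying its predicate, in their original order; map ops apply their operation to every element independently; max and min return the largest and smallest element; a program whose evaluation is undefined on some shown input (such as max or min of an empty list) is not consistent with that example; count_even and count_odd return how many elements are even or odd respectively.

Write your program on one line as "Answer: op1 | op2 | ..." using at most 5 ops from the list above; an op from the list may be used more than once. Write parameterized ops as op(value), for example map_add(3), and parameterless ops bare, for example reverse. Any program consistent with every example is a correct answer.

filter_lt(-2) | drop(2) | filter_lt(-7) | reverse | count_even

Check, running the answer program on each example:
  [14, -10, -23, 21, -24, 36, -35, 20] -> [-10, -23, -24, -35] -> [-24, -35] -> [-24, -35] -> [-35, -24] -> 1
  [-40, -24, -47, 8, -48, -20, -6] -> [-40, -24, -47, -48, -20, -6] -> [-47, -48, -20, -6] -> [-47, -48, -20] -> [-20, -48, -47] -> 2
  [-50, -37, 45, 46, 30, -34, -41] -> [-50, -37, -34, -41] -> [-34, -41] -> [-34, -41] -> [-41, -34] -> 1
  [-21, -1, 0, -22, 38, 6, -9, 21, 37] -> [-21, -22, -9] -> [-9] -> [-9] -> [-9] -> 0
  [34, 43, 24, 5] -> [] -> [] -> [] -> [] -> 0
  [-4, -5, 4, -49, 30, -26, 16, 18, -47] -> [-4, -5, -49, -26, -47] -> [-49, -26, -47] -> [-49, -26, -47] -> [-47, -26, -49] -> 1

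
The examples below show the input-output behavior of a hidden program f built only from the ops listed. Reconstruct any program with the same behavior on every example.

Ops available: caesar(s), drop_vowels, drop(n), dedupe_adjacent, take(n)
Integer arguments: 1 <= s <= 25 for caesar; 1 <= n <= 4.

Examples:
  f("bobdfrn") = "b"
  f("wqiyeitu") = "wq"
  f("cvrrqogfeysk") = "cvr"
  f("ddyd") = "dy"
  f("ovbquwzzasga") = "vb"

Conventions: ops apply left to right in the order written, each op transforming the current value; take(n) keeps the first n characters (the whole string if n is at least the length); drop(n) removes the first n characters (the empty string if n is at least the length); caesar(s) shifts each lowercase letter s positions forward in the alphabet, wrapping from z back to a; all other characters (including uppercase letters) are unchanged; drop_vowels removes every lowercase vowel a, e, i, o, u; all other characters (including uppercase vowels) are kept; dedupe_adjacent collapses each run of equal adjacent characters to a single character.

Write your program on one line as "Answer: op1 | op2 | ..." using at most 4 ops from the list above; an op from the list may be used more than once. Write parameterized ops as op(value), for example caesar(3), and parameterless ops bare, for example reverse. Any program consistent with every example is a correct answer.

take(3) | drop_vowels | dedupe_adjacent

Check, running the answer program on each example:
  "bobdfrn" -> "bob" -> "bb" -> "b"
  "wqiyeitu" -> "wqi" -> "wq" -> "wq"
  "cvrrqogfeysk" -> "cvr" -> "cvr" -> "cvr"
  "ddyd" -> "ddy" -> "ddy" -> "dy"
  "ovbquwzzasga" -> "ovb" -> "vb" -> "vb"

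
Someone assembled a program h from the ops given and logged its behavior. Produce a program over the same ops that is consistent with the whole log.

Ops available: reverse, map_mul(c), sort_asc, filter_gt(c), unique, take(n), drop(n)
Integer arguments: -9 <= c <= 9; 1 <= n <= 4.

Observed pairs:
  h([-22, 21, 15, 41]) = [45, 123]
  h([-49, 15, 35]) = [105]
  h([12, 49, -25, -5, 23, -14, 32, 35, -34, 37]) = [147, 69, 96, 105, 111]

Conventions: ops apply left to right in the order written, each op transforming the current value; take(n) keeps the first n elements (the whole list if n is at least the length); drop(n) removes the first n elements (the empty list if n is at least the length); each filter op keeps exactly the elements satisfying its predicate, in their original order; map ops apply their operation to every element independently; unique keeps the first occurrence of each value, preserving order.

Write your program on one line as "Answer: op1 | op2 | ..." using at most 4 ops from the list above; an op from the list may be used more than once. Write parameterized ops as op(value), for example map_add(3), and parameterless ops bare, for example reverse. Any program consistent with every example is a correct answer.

map_mul(3) | filter_gt(4) | drop(1)

Check, running the answer program on each example:
  [-22, 21, 15, 41] -> [-66, 63, 45, 123] -> [63, 45, 123] -> [45, 123]
  [-49, 15, 35] -> [-147, 45, 105] -> [45, 105] -> [105]
  [12, 49, -25, -5, 23, -14, 32, 35, -34, 37] -> [36, 147, -75, -15, 69, -42, 96, 105, -102, 111] -> [36, 147, 69, 96, 105, 111] -> [147, 69, 96, 105, 111]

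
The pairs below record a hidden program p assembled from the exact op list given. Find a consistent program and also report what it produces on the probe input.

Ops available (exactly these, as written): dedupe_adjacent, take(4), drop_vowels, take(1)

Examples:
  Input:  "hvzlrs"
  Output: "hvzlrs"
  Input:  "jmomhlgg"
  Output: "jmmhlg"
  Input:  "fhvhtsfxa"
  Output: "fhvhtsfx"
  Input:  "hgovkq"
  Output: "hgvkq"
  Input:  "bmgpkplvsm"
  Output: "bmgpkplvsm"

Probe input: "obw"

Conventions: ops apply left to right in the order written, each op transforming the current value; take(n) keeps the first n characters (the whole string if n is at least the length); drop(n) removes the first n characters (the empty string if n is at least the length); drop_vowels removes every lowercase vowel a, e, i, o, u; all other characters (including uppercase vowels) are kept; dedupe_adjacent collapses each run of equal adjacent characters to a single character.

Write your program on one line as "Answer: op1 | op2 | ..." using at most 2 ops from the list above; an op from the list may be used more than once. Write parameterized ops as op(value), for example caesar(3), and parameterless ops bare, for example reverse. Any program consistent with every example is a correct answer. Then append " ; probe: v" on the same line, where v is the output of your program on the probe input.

dedupe_adjacent | drop_vowels ; probe: "bw"

Check, running the answer program on each example:
  "hvzlrs" -> "hvzlrs" -> "hvzlrs"
  "jmomhlgg" -> "jmomhlg" -> "jmmhlg"
  "fhvhtsfxa" -> "fhvhtsfxa" -> "fhvhtsfx"
  "hgovkq" -> "hgovkq" -> "hgvkq"
  "bmgpkplvsm" -> "bmgpkplvsm" -> "bmgpkplvsm"
  probe: "obw" -> "obw" -> "bw"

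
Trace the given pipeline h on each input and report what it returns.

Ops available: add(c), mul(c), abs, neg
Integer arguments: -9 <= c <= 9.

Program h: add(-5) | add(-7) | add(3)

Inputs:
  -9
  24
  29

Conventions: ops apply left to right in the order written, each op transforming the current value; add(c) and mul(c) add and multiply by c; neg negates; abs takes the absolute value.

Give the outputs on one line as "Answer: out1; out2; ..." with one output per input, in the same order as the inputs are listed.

-18; 15; 20

Execution, op by op:
  -9 -> -14 -> -21 -> -18
  24 -> 19 -> 12 -> 15
  29 -> 24 -> 17 -> 20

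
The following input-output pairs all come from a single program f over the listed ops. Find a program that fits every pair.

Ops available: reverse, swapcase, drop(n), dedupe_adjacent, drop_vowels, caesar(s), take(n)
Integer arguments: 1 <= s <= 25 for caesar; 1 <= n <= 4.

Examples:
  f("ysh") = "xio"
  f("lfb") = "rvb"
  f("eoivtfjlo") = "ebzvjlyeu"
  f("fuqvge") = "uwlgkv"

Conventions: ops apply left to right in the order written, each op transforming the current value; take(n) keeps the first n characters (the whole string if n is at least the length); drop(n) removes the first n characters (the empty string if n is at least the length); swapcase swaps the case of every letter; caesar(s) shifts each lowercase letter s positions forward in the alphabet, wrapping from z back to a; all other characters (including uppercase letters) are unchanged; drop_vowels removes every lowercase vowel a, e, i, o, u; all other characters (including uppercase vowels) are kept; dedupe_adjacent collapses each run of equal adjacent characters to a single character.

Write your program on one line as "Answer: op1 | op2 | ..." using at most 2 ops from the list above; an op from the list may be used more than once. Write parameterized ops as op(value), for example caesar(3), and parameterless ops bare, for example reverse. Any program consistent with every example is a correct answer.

caesar(16) | reverse

Check, running the answer program on each example:
  "ysh" -> "oix" -> "xio"
  "lfb" -> "bvr" -> "rvb"
  "eoivtfjlo" -> "ueyljvzbe" -> "ebzvjlyeu"
  "fuqvge" -> "vkglwu" -> "uwlgkv"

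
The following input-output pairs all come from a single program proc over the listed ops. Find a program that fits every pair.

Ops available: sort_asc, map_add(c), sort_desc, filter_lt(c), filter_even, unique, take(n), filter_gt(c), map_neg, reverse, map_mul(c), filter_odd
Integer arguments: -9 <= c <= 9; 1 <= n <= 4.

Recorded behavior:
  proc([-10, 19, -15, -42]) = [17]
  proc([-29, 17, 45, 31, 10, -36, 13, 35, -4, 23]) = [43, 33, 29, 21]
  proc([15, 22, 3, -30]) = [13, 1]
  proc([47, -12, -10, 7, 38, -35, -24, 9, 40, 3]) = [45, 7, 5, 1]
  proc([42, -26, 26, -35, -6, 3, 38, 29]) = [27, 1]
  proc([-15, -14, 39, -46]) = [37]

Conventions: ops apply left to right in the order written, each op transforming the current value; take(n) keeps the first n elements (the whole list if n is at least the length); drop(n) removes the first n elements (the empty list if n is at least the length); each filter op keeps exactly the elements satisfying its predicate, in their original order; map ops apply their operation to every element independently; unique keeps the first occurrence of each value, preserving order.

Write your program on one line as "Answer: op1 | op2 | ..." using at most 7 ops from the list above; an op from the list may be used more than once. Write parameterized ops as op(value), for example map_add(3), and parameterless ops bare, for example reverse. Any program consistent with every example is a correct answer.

map_add(-2) | filter_gt(-6) | reverse | sort_desc | filter_odd | take(4)

Check, running the answer program on each example:
  [-10, 19, -15, -42] -> [-12, 17, -17, -44] -> [17] -> [17] -> [17] -> [17] -> [17]
  [-29, 17, 45, 31, 10, -36, 13, 35, -4, 23] -> [-31, 15, 43, 29, 8, -38, 11, 33, -6, 21] -> [15, 43, 29, 8, 11, 33, 21] -> [21, 33, 11, 8, 29, 43, 15] -> [43, 33, 29, 21, 15, 11, 8] -> [43, 33, 29, 21, 15, 11] -> [43, 33, 29, 21]
  [15, 22, 3, -30] -> [13, 20, 1, -32] -> [13, 20, 1] -> [1, 20, 13] -> [20, 13, 1] -> [13, 1] -> [13, 1]
  [47, -12, -10, 7, 38, -35, -24, 9, 40, 3] -> [45, -14, -12, 5, 36, -37, -26, 7, 38, 1] -> [45, 5, 36, 7, 38, 1] -> [1, 38, 7, 36, 5, 45] -> [45, 38, 36, 7, 5, 1] -> [45, 7, 5, 1] -> [45, 7, 5, 1]
  [42, -26, 26, -35, -6, 3, 38, 29] -> [40, -28, 24, -37, -8, 1, 36, 27] -> [40, 24, 1, 36, 27] -> [27, 36, 1, 24, 40] -> [40, 36, 27, 24, 1] -> [27, 1] -> [27, 1]
  [-15, -14, 39, -46] -> [-17, -16, 37, -48] -> [37] -> [37] -> [37] -> [37] -> [37]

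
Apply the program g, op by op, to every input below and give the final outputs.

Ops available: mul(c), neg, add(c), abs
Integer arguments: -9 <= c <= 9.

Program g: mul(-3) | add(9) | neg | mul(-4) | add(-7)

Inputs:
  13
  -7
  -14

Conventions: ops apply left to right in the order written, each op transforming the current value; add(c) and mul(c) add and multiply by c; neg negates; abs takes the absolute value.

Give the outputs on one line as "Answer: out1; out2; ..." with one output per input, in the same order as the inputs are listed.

Execution, op by op:
  13 -> -39 -> -30 -> 30 -> -120 -> -127
  -7 -> 21 -> 30 -> -30 -> 120 -> 113
  -14 -> 42 -> 51 -> -51 -> 204 -> 197

-127; 113; 197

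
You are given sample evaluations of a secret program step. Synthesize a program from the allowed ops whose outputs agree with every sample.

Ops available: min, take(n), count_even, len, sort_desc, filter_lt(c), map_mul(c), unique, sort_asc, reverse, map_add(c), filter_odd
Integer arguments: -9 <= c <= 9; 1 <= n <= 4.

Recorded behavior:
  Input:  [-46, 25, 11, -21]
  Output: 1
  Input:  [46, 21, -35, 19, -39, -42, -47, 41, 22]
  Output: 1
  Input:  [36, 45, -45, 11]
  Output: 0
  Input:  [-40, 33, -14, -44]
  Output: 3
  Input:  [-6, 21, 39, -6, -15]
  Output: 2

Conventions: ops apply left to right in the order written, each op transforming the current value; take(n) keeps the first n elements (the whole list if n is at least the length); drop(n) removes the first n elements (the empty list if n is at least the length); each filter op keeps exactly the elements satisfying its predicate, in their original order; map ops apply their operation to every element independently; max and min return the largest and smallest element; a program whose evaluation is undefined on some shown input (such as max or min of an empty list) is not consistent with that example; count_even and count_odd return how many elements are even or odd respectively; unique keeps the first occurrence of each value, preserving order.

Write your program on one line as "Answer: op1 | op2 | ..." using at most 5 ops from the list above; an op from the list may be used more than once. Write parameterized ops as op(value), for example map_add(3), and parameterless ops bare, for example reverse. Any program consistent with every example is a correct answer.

reverse | sort_desc | filter_lt(-3) | count_even

Check, running the answer program on each example:
  [-46, 25, 11, -21] -> [-21, 11, 25, -46] -> [25, 11, -21, -46] -> [-21, -46] -> 1
  [46, 21, -35, 19, -39, -42, -47, 41, 22] -> [22, 41, -47, -42, -39, 19, -35, 21, 46] -> [46, 41, 22, 21, 19, -35, -39, -42, -47] -> [-35, -39, -42, -47] -> 1
  [36, 45, -45, 11] -> [11, -45, 45, 36] -> [45, 36, 11, -45] -> [-45] -> 0
  [-40, 33, -14, -44] -> [-44, -14, 33, -40] -> [33, -14, -40, -44] -> [-14, -40, -44] -> 3
  [-6, 21, 39, -6, -15] -> [-15, -6, 39, 21, -6] -> [39, 21, -6, -6, -15] -> [-6, -6, -15] -> 2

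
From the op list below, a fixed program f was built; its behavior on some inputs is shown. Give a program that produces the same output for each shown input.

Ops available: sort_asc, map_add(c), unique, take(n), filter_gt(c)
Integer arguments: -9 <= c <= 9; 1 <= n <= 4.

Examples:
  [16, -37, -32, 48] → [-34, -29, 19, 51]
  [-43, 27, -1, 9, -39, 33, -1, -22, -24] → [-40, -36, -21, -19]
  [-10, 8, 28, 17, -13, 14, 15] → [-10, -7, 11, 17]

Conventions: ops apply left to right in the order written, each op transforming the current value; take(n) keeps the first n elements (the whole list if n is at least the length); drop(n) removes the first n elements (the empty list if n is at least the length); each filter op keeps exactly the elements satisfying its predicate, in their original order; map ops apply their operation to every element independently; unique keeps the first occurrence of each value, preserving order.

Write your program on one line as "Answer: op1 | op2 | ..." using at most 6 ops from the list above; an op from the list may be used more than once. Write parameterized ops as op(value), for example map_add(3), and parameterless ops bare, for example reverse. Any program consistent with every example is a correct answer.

sort_asc | map_add(-5) | unique | map_add(8) | take(4)

Check, running the answer program on each example:
  [16, -37, -32, 48] -> [-37, -32, 16, 48] -> [-42, -37, 11, 43] -> [-42, -37, 11, 43] -> [-34, -29, 19, 51] -> [-34, -29, 19, 51]
  [-43, 27, -1, 9, -39, 33, -1, -22, -24] -> [-43, -39, -24, -22, -1, -1, 9, 27, 33] -> [-48, -44, -29, -27, -6, -6, 4, 22, 28] -> [-48, -44, -29, -27, -6, 4, 22, 28] -> [-40, -36, -21, -19, 2, 12, 30, 36] -> [-40, -36, -21, -19]
  [-10, 8, 28, 17, -13, 14, 15] -> [-13, -10, 8, 14, 15, 17, 28] -> [-18, -15, 3, 9, 10, 12, 23] -> [-18, -15, 3, 9, 10, 12, 23] -> [-10, -7, 11, 17, 18, 20, 31] -> [-10, -7, 11, 17]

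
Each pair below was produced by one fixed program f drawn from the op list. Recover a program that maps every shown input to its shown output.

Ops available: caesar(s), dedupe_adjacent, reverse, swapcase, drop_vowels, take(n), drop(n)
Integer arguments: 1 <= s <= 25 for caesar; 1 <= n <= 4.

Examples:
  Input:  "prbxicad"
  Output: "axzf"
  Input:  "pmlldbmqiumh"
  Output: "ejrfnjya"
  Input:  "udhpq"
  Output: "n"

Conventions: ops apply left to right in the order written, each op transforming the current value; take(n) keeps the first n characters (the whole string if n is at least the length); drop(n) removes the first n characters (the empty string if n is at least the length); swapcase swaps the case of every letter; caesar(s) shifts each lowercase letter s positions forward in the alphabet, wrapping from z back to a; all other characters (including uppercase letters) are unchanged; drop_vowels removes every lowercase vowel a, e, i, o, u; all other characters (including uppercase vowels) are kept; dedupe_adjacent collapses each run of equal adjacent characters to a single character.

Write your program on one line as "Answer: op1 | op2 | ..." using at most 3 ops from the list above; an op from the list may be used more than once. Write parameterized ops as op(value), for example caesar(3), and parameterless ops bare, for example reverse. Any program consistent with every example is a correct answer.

drop(4) | caesar(23) | reverse

Check, running the answer program on each example:
  "prbxicad" -> "icad" -> "fzxa" -> "axzf"
  "pmlldbmqiumh" -> "dbmqiumh" -> "ayjnfrje" -> "ejrfnjya"
  "udhpq" -> "q" -> "n" -> "n"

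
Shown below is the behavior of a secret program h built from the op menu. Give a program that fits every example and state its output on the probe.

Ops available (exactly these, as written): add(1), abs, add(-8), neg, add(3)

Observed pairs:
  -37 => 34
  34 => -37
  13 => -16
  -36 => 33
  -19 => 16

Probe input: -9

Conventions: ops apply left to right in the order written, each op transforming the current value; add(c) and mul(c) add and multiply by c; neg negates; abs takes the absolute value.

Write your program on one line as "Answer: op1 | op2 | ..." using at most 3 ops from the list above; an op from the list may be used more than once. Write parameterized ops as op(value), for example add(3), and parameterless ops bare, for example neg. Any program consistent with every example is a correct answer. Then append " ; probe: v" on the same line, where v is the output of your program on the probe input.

add(3) | neg ; probe: 6

Check, running the answer program on each example:
  -37 -> -34 -> 34
  34 -> 37 -> -37
  13 -> 16 -> -16
  -36 -> -33 -> 33
  -19 -> -16 -> 16
  probe: -9 -> -6 -> 6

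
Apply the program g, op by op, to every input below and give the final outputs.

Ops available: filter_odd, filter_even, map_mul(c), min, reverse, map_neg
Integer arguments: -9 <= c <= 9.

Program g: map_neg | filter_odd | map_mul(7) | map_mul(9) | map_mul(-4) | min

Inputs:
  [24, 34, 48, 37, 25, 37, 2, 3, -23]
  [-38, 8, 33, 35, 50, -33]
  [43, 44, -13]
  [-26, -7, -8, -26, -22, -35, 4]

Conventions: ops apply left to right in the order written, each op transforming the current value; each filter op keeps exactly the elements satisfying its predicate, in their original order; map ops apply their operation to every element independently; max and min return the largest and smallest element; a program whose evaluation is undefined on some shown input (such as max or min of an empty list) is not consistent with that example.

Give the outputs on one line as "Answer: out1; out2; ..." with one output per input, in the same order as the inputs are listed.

-5796; -8316; -3276; -8820

Execution, op by op:
  [24, 34, 48, 37, 25, 37, 2, 3, -23] -> [-24, -34, -48, -37, -25, -37, -2, -3, 23] -> [-37, -25, -37, -3, 23] -> [-259, -175, -259, -21, 161] -> [-2331, -1575, -2331, -189, 1449] -> [9324, 6300, 9324, 756, -5796] -> -5796
  [-38, 8, 33, 35, 50, -33] -> [38, -8, -33, -35, -50, 33] -> [-33, -35, 33] -> [-231, -245, 231] -> [-2079, -2205, 2079] -> [8316, 8820, -8316] -> -8316
  [43, 44, -13] -> [-43, -44, 13] -> [-43, 13] -> [-301, 91] -> [-2709, 819] -> [10836, -3276] -> -3276
  [-26, -7, -8, -26, -22, -35, 4] -> [26, 7, 8, 26, 22, 35, -4] -> [7, 35] -> [49, 245] -> [441, 2205] -> [-1764, -8820] -> -8820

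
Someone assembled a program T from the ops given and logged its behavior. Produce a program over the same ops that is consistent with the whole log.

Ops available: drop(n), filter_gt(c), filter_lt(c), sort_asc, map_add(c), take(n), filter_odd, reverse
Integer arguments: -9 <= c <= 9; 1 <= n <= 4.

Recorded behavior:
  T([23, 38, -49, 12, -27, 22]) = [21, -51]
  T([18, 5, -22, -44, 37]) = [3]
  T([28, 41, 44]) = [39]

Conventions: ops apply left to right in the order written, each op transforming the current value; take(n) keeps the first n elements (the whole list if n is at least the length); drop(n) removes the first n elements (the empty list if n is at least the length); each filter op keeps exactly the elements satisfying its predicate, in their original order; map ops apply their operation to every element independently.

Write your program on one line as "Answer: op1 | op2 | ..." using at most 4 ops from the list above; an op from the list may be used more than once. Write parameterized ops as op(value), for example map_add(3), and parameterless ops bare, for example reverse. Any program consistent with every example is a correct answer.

map_add(-2) | take(3) | filter_odd

Check, running the answer program on each example:
  [23, 38, -49, 12, -27, 22] -> [21, 36, -51, 10, -29, 20] -> [21, 36, -51] -> [21, -51]
  [18, 5, -22, -44, 37] -> [16, 3, -24, -46, 35] -> [16, 3, -24] -> [3]
  [28, 41, 44] -> [26, 39, 42] -> [26, 39, 42] -> [39]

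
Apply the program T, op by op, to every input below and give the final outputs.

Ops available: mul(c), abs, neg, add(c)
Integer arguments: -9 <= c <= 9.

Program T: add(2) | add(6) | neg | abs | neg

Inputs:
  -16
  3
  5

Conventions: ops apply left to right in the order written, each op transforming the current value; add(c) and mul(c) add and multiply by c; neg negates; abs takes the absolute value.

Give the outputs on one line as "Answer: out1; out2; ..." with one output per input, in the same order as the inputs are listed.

-8; -11; -13

Execution, op by op:
  -16 -> -14 -> -8 -> 8 -> 8 -> -8
  3 -> 5 -> 11 -> -11 -> 11 -> -11
  5 -> 7 -> 13 -> -13 -> 13 -> -13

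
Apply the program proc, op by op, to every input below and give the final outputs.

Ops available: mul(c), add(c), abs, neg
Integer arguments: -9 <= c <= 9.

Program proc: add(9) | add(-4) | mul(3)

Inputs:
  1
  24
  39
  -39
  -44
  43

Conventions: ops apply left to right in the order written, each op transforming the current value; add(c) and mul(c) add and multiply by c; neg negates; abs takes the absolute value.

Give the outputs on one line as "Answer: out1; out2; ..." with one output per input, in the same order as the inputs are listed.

18; 87; 132; -102; -117; 144

Execution, op by op:
  1 -> 10 -> 6 -> 18
  24 -> 33 -> 29 -> 87
  39 -> 48 -> 44 -> 132
  -39 -> -30 -> -34 -> -102
  -44 -> -35 -> -39 -> -117
  43 -> 52 -> 48 -> 144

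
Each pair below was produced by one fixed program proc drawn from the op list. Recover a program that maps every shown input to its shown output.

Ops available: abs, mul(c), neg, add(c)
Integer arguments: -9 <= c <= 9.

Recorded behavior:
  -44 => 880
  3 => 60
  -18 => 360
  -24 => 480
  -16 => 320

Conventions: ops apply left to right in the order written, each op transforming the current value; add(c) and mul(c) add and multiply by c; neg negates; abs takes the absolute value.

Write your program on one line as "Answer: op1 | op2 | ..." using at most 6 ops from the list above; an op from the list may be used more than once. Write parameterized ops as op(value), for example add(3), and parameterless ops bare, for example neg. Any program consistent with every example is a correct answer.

neg | mul(-5) | abs | mul(-4) | neg

Check, running the answer program on each example:
  -44 -> 44 -> -220 -> 220 -> -880 -> 880
  3 -> -3 -> 15 -> 15 -> -60 -> 60
  -18 -> 18 -> -90 -> 90 -> -360 -> 360
  -24 -> 24 -> -120 -> 120 -> -480 -> 480
  -16 -> 16 -> -80 -> 80 -> -320 -> 320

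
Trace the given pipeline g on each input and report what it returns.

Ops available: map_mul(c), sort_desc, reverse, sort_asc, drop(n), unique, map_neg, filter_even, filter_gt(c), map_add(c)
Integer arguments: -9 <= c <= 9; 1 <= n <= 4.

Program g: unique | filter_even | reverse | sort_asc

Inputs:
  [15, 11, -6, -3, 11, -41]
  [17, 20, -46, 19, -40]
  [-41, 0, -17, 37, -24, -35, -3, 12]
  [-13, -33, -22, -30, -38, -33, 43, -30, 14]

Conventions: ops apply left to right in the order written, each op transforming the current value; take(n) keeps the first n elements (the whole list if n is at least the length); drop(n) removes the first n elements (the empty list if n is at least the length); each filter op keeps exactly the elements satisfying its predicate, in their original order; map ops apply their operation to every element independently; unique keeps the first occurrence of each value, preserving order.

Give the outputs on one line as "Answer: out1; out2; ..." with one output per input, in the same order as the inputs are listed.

Execution, op by op:
  [15, 11, -6, -3, 11, -41] -> [15, 11, -6, -3, -41] -> [-6] -> [-6] -> [-6]
  [17, 20, -46, 19, -40] -> [17, 20, -46, 19, -40] -> [20, -46, -40] -> [-40, -46, 20] -> [-46, -40, 20]
  [-41, 0, -17, 37, -24, -35, -3, 12] -> [-41, 0, -17, 37, -24, -35, -3, 12] -> [0, -24, 12] -> [12, -24, 0] -> [-24, 0, 12]
  [-13, -33, -22, -30, -38, -33, 43, -30, 14] -> [-13, -33, -22, -30, -38, 43, 14] -> [-22, -30, -38, 14] -> [14, -38, -30, -22] -> [-38, -30, -22, 14]

[-6]; [-46, -40, 20]; [-24, 0, 12]; [-38, -30, -22, 14]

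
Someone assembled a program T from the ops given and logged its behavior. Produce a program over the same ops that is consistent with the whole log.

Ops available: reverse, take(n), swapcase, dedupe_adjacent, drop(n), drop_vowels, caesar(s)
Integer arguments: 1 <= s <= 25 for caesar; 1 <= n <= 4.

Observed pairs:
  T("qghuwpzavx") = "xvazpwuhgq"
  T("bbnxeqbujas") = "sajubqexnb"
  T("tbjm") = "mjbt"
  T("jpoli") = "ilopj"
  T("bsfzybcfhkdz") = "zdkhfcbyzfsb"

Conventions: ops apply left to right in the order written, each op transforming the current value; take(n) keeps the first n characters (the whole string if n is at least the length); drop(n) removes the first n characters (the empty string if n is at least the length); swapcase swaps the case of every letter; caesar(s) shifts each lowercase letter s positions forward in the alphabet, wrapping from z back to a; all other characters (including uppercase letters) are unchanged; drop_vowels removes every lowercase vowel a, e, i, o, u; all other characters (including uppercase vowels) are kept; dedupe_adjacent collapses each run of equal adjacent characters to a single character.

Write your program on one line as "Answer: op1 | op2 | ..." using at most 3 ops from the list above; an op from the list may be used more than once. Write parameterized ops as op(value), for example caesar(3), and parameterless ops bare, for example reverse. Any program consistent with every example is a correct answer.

reverse | dedupe_adjacent

Check, running the answer program on each example:
  "qghuwpzavx" -> "xvazpwuhgq" -> "xvazpwuhgq"
  "bbnxeqbujas" -> "sajubqexnbb" -> "sajubqexnb"
  "tbjm" -> "mjbt" -> "mjbt"
  "jpoli" -> "ilopj" -> "ilopj"
  "bsfzybcfhkdz" -> "zdkhfcbyzfsb" -> "zdkhfcbyzfsb"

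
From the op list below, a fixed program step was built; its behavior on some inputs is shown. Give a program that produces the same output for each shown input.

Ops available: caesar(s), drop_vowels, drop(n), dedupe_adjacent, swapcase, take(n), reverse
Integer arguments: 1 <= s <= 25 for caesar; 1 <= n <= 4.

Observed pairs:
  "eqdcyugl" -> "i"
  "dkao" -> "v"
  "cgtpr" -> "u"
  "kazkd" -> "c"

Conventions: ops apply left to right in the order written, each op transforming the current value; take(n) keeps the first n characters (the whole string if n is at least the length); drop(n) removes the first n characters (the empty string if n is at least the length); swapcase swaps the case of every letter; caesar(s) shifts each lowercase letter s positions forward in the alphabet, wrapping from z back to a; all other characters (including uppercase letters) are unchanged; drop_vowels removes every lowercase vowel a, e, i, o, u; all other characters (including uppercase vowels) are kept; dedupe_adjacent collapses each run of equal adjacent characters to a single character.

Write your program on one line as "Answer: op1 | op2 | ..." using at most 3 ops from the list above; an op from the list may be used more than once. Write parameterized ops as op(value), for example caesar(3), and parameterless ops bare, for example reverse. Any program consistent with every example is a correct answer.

drop_vowels | take(1) | caesar(18)

Check, running the answer program on each example:
  "eqdcyugl" -> "qdcygl" -> "q" -> "i"
  "dkao" -> "dk" -> "d" -> "v"
  "cgtpr" -> "cgtpr" -> "c" -> "u"
  "kazkd" -> "kzkd" -> "k" -> "c"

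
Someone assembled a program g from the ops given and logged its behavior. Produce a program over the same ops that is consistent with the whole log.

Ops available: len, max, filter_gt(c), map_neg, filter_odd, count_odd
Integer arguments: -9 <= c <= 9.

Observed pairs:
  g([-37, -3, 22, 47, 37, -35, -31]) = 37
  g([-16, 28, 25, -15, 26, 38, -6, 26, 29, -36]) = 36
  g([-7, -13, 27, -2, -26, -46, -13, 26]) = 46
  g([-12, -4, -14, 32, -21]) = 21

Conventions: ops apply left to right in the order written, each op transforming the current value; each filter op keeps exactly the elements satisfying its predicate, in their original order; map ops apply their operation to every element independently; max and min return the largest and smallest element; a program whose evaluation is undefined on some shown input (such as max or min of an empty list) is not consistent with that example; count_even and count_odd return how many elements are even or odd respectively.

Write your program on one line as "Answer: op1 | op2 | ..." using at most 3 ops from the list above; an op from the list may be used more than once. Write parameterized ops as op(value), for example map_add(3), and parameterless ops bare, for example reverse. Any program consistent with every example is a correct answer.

map_neg | max

Check, running the answer program on each example:
  [-37, -3, 22, 47, 37, -35, -31] -> [37, 3, -22, -47, -37, 35, 31] -> 37
  [-16, 28, 25, -15, 26, 38, -6, 26, 29, -36] -> [16, -28, -25, 15, -26, -38, 6, -26, -29, 36] -> 36
  [-7, -13, 27, -2, -26, -46, -13, 26] -> [7, 13, -27, 2, 26, 46, 13, -26] -> 46
  [-12, -4, -14, 32, -21] -> [12, 4, 14, -32, 21] -> 21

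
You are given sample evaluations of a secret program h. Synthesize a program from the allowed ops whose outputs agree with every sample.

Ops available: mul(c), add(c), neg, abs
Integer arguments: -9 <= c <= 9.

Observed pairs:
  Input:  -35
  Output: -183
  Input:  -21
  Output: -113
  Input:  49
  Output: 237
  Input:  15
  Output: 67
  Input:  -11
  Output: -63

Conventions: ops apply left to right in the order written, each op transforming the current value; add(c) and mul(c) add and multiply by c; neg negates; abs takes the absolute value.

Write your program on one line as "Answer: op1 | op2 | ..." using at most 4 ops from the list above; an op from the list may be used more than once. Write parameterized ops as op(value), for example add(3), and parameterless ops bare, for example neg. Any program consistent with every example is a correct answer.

mul(5) | add(-3) | add(-5)

Check, running the answer program on each example:
  -35 -> -175 -> -178 -> -183
  -21 -> -105 -> -108 -> -113
  49 -> 245 -> 242 -> 237
  15 -> 75 -> 72 -> 67
  -11 -> -55 -> -58 -> -63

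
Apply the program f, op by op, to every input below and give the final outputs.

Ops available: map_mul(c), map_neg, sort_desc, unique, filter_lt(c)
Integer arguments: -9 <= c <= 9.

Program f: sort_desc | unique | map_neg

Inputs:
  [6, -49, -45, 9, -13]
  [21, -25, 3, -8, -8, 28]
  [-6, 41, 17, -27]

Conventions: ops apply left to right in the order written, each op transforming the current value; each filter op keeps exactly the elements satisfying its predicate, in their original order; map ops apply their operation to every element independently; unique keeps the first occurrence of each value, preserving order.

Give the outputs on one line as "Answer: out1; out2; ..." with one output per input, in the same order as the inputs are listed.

Execution, op by op:
  [6, -49, -45, 9, -13] -> [9, 6, -13, -45, -49] -> [9, 6, -13, -45, -49] -> [-9, -6, 13, 45, 49]
  [21, -25, 3, -8, -8, 28] -> [28, 21, 3, -8, -8, -25] -> [28, 21, 3, -8, -25] -> [-28, -21, -3, 8, 25]
  [-6, 41, 17, -27] -> [41, 17, -6, -27] -> [41, 17, -6, -27] -> [-41, -17, 6, 27]

[-9, -6, 13, 45, 49]; [-28, -21, -3, 8, 25]; [-41, -17, 6, 27]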